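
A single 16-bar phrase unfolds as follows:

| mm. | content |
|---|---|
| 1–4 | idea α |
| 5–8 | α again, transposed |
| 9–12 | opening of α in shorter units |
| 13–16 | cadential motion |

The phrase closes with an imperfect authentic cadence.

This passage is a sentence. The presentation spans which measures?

The presentation of a sentence is the basic idea (mm. 1–4) plus its repetition (mm. 5–8); the presentation is therefore bars 1–8.

measures 1–8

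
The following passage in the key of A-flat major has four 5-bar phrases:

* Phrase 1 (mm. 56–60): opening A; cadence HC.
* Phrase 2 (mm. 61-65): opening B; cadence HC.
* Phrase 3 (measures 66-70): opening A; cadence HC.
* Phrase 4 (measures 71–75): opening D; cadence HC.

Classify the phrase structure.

Phrase 4 ends with a half cadence, no stronger than phrase 2's half cadence, so the four phrases do not form a double period; nor do phrases 3–4 duplicate 1–2, so it is not a repeated period. With no phrase reaching a conclusive cadence, the passage is a phrase group.

phrase group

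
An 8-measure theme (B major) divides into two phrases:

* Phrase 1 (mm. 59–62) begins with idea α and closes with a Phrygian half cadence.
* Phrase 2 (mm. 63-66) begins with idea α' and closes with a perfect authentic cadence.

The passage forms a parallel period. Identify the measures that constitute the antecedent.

The antecedent is the phrase ending with the weaker cadence (Phrygian half cadence, phrase 1) and the consequent the one ending more conclusively (perfect authentic cadence, phrase 2); the antecedent is measures 59–62.

measures 59–62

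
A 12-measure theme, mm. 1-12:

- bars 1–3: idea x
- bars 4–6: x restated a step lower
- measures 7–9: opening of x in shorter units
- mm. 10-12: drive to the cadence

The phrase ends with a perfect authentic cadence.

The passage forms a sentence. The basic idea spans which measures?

The presentation of a sentence is the basic idea (mm. 1-3) plus its repetition (mm. 4-6); the basic idea is therefore mm. 1–3.

measures 1–3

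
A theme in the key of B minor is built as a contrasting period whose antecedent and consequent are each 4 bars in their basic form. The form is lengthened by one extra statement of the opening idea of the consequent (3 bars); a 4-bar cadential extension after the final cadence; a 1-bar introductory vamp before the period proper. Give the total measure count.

Basic contrasting period: 4 + 4 = 8 bars.
8 (basic form) + 3 (extra statement) + 4 (cadential extension) + 1 (introduction) = 16.

16 measures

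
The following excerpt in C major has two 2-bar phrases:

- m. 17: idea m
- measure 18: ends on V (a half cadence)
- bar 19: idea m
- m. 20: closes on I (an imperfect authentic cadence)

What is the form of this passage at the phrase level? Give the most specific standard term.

parallel period

Phrase 1 ends with a half cadence (weaker) and phrase 2 with an imperfect authentic cadence (stronger): antecedent + consequent = a period.
The two phrases open with the same material (m / m), so the period is parallel.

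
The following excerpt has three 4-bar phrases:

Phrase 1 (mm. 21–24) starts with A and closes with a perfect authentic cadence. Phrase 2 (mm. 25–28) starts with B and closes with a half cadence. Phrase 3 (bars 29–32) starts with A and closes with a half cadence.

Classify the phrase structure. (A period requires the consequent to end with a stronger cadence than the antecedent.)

phrase group

The final phrase closes with a half cadence, which is not stronger than the preceding half cadence; the 3 phrases lack an overall antecedent–consequent design and so form a phrase group.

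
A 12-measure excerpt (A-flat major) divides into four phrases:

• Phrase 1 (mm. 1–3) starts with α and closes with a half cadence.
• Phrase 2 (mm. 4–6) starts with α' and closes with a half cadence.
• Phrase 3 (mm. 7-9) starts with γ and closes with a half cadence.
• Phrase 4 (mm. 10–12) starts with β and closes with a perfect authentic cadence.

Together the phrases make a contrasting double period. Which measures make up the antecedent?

measures 1–6

In a double period the first pair of phrases (ending half cadence) is the large antecedent and the second pair (ending perfect authentic cadence) is the large consequent; the antecedent is measures 1–6.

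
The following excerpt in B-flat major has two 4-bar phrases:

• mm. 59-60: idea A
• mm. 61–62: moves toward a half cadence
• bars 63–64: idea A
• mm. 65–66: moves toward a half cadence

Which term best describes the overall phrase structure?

Both phrases have the same opening (A) and the same cadence (half cadence): the second is a restatement, not a consequent, so this is a repeated phrase rather than a period.

repeated phrase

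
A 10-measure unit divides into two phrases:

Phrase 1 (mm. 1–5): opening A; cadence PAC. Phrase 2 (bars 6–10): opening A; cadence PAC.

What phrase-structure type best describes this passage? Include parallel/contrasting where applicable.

repeated phrase

Both phrases have the same opening (A) and the same cadence (perfect authentic cadence): the second is a restatement, not a consequent, so this is a repeated phrase rather than a period.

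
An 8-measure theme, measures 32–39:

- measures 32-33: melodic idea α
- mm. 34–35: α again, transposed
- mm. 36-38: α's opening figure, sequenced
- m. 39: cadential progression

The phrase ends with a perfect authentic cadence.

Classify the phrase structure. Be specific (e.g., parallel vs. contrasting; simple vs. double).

Basic idea (mm. 32–33) + its repetition (bars 34–35) form the presentation; fragmentation and cadence (mm. 36–39) form the continuation — the 8-bar whole is a sentence.

sentence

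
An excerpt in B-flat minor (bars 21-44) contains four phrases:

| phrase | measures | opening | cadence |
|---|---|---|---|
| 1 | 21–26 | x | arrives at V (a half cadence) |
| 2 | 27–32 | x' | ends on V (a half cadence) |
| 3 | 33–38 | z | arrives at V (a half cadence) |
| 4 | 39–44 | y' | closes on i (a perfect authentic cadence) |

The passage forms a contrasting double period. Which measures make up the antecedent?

In a double period the first pair of phrases (ending half cadence) is the large antecedent and the second pair (ending perfect authentic cadence) is the large consequent; the antecedent is measures 21–32.

measures 21–32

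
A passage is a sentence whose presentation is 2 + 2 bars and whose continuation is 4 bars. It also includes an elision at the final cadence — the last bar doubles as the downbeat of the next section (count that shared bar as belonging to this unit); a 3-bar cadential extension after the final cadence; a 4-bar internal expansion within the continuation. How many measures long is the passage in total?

15 measures

Basic sentence: 2 + 2 + 4 = 8 bars.
8 (basic form) + 3 (cadential extension) + 4 (internal expansion) = 15.
The elision shares a bar with the next section but does not change this unit's count.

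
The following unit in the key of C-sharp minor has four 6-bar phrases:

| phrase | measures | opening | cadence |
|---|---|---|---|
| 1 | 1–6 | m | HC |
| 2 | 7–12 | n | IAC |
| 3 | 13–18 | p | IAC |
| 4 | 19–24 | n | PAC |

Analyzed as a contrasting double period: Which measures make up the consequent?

In a double period the four phrases pair into a large antecedent (phrases 1–2, ending imperfect authentic cadence) and a large consequent (phrases 3–4, ending perfect authentic cadence). The consequent spans mm. 13–24.

measures 13–24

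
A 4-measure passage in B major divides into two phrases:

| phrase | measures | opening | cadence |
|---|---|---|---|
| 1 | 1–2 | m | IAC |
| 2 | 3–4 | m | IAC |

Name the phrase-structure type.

Both phrases have the same opening (m) and the same cadence (imperfect authentic cadence): the second is a restatement, not a consequent, so this is a repeated phrase rather than a period.

repeated phrase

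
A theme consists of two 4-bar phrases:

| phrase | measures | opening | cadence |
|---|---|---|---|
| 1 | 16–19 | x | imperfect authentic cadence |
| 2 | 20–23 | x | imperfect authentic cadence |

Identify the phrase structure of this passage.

repeated phrase

Both phrases have the same opening (x) and the same cadence (imperfect authentic cadence): the second is a restatement, not a consequent, so this is a repeated phrase rather than a period.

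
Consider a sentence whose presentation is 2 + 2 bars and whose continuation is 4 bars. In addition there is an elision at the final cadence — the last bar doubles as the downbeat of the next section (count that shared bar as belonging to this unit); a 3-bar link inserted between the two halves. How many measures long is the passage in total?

11 measures

Basic sentence: 2 + 2 + 4 = 8 bars.
8 (basic form) + 3 (link) = 11.
The elision shares a bar with the next section but does not change this unit's count.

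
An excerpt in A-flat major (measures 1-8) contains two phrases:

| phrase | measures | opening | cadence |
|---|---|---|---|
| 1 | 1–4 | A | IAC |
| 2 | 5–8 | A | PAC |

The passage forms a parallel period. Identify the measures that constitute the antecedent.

measures 1–4

The antecedent is the phrase ending with the weaker cadence (imperfect authentic cadence, phrase 1) and the consequent the one ending more conclusively (perfect authentic cadence, phrase 2); the antecedent is bars 1–4.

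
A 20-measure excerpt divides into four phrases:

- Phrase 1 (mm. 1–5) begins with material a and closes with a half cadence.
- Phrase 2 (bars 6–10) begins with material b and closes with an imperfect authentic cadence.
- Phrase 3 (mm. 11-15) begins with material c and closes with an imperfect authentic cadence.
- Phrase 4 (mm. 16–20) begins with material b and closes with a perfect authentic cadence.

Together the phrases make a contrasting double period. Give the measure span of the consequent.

In a double period the first pair of phrases (ending imperfect authentic cadence) is the large antecedent and the second pair (ending perfect authentic cadence) is the large consequent; the consequent is measures 11–20.

measures 11–20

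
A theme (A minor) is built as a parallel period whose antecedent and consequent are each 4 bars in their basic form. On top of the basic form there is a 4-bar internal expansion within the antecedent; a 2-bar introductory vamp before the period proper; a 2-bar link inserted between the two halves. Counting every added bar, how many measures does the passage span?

Basic parallel period: 4 + 4 = 8 bars.
8 (basic form) + 4 (internal expansion) + 2 (introduction) + 2 (link) = 16.

16 measures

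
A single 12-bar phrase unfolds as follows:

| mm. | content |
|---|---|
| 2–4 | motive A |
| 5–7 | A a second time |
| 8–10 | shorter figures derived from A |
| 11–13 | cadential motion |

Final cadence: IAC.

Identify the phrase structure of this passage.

Basic idea (mm. 2–4) + its repetition (mm. 5–7) form the presentation; fragmentation and cadence (mm. 8–13) form the continuation — the 12-bar whole is a sentence.

sentence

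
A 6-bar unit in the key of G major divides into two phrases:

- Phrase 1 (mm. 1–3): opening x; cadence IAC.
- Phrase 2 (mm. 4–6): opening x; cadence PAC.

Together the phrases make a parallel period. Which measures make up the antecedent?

measures 1–3

The phrase ending with the weaker cadence (imperfect authentic cadence) is the antecedent; the one ending more conclusively (perfect authentic cadence) is the consequent. The antecedent is measures 1–3.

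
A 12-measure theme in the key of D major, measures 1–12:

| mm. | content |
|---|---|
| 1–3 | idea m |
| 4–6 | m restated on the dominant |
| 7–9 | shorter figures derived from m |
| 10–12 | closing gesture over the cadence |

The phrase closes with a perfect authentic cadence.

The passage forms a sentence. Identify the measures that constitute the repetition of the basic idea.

measures 4–6

The presentation of a sentence is the basic idea (mm. 1-3) plus its repetition (measures 4-6); the repetition of the basic idea is therefore mm. 4–6.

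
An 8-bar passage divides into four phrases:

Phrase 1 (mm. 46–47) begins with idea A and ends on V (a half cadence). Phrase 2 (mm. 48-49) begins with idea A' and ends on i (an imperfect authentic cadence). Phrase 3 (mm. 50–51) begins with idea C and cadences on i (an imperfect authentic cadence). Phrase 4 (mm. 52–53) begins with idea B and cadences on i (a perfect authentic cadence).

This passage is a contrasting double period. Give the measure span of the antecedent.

measures 46–49

In a double period the four phrases pair into a large antecedent (phrases 1–2, ending imperfect authentic cadence) and a large consequent (phrases 3–4, ending perfect authentic cadence). The antecedent spans measures 46–49.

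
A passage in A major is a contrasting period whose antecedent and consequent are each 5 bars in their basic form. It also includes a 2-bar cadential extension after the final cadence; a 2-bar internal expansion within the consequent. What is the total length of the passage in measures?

Basic contrasting period: 5 + 5 = 10 bars.
10 (basic form) + 2 (cadential extension) + 2 (internal expansion) = 14.

14 measures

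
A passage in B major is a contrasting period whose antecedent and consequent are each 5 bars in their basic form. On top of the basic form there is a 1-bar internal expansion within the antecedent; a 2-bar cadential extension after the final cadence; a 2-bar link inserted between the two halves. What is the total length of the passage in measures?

15 measures

Basic contrasting period: 5 + 5 = 10 bars.
10 (basic form) + 1 (internal expansion) + 2 (cadential extension) + 2 (link) = 15.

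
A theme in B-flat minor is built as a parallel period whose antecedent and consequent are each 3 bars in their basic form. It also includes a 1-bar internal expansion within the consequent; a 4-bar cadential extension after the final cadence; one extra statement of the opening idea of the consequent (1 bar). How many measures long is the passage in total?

12 measures

Basic parallel period: 3 + 3 = 6 bars.
6 (basic form) + 1 (internal expansion) + 4 (cadential extension) + 1 (extra statement) = 12.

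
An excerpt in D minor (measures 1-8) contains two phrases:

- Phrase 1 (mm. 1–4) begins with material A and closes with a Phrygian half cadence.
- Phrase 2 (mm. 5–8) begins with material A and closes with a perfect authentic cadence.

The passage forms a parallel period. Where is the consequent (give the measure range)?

The antecedent is the phrase ending with the weaker cadence (Phrygian half cadence, phrase 1) and the consequent the one ending more conclusively (perfect authentic cadence, phrase 2); the consequent is measures 5-8.

measures 5–8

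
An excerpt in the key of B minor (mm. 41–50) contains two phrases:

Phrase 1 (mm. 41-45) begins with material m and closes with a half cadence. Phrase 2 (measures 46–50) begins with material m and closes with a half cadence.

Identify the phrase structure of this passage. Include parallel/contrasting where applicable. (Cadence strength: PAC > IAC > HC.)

Both phrases have the same opening (m) and the same cadence (half cadence): the second is a restatement, not a consequent, so this is a repeated phrase rather than a period.

repeated phrase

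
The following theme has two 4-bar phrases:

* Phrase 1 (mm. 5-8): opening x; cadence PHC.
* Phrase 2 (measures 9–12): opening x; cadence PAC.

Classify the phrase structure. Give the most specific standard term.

parallel period

Phrase 1 ends with a Phrygian half cadence (weaker) and phrase 2 with a perfect authentic cadence (stronger): antecedent + consequent = a period.
The two phrases open with the same material (x / x), so the period is parallel.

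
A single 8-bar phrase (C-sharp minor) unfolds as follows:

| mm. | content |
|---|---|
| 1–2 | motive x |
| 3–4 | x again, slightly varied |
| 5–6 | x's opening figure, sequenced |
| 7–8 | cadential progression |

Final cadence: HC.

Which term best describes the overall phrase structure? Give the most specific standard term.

Basic idea (bars 1–2) + its repetition (measures 3-4) form the presentation; fragmentation and cadence (mm. 5–8) form the continuation — the 8-bar whole is a sentence.

sentence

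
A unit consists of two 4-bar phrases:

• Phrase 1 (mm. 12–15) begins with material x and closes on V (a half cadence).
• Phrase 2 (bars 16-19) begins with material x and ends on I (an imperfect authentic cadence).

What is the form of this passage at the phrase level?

parallel period

Phrase 1 ends with a half cadence (weaker) and phrase 2 with an imperfect authentic cadence (stronger): antecedent + consequent = a period.
The two phrases open with the same material (x / x), so the period is parallel.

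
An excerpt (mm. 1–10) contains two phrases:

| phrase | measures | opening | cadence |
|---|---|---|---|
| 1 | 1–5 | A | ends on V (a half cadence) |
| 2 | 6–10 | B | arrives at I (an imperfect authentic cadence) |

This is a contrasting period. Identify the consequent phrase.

The phrase ending with the weaker cadence (half cadence) is the antecedent; the one ending more conclusively (imperfect authentic cadence) is the consequent. The consequent is phrase 2.

phrase 2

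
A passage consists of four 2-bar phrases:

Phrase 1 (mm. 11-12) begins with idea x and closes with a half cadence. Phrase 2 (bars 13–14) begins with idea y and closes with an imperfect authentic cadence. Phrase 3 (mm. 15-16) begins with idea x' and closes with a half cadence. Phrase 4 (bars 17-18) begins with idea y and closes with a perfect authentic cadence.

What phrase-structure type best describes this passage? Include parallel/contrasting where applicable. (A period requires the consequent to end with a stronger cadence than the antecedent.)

parallel double period

Four phrases in two halves: the first half (mm. 11-14) ends with an imperfect authentic cadence, the second (mm. 15-18) with a perfect authentic cadence — a large antecedent–consequent pair, i.e. a double period.
Phrase 3 begins with the same material as phrase 1, making it parallel.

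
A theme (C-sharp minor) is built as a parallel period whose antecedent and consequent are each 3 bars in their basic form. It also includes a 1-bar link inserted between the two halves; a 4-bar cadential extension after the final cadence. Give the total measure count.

11 measures

Basic parallel period: 3 + 3 = 6 bars.
6 (basic form) + 1 (link) + 4 (cadential extension) = 11.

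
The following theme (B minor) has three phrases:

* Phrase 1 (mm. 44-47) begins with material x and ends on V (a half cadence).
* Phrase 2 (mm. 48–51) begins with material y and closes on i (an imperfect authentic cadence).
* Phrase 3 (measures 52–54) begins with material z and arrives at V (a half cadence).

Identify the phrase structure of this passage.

The final phrase closes with a half cadence, which is not stronger than the preceding imperfect authentic cadence; the 3 phrases lack an overall antecedent–consequent design and so form a phrase group.

phrase group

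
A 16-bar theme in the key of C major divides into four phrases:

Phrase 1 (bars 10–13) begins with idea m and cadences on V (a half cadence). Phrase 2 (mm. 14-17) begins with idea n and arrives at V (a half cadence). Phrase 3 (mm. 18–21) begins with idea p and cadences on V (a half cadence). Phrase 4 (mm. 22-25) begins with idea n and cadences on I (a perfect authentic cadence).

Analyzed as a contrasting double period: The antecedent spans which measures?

In a double period the four phrases pair into a large antecedent (phrases 1–2, ending half cadence) and a large consequent (phrases 3–4, ending perfect authentic cadence). The antecedent spans mm. 10–17.

measures 10–17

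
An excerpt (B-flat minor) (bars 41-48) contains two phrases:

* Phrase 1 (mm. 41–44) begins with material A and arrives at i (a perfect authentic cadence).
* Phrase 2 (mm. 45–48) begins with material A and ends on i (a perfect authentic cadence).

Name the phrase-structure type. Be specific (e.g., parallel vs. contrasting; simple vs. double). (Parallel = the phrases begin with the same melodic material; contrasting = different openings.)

Both phrases have the same opening (A) and the same cadence (perfect authentic cadence): the second is a restatement, not a consequent, so this is a repeated phrase rather than a period.

repeated phrase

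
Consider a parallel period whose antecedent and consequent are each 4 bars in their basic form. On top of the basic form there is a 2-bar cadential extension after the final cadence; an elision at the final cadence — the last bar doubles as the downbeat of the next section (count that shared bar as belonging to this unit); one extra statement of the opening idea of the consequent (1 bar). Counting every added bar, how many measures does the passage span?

11 measures

Basic parallel period: 4 + 4 = 8 bars.
8 (basic form) + 2 (cadential extension) + 1 (extra statement) = 11.
The elision shares a bar with the next section but does not change this unit's count.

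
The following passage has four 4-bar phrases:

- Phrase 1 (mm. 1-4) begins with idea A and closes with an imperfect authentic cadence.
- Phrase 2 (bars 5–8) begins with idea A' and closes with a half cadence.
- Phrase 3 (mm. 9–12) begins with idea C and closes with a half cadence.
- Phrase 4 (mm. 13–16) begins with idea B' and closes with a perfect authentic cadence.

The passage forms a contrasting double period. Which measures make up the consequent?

In a double period the first pair of phrases (ending half cadence) is the large antecedent and the second pair (ending perfect authentic cadence) is the large consequent; the consequent is measures 9–16.

measures 9–16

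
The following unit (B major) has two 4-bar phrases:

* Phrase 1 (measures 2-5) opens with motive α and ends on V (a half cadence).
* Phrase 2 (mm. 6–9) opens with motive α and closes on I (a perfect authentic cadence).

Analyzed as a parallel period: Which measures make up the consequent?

The antecedent is the phrase ending with the weaker cadence (half cadence, phrase 1) and the consequent the one ending more conclusively (perfect authentic cadence, phrase 2); the consequent is mm. 6-9.

measures 6–9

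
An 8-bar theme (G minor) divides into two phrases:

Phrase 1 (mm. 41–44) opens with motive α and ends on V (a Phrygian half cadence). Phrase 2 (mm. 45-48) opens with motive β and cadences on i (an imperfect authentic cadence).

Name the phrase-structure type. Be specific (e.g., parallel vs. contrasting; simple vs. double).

contrasting period

Phrase 1 ends with a Phrygian half cadence (weaker) and phrase 2 with an imperfect authentic cadence (stronger): antecedent + consequent = a period.
The two phrases open with different material (α / β), so the period is contrasting.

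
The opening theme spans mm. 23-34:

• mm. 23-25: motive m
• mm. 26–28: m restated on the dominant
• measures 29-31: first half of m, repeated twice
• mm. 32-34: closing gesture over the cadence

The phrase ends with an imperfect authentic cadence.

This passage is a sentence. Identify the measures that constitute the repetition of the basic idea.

measures 26–28

The presentation of a sentence is the basic idea (measures 23–25) plus its repetition (mm. 26-28); the repetition of the basic idea is therefore bars 26–28.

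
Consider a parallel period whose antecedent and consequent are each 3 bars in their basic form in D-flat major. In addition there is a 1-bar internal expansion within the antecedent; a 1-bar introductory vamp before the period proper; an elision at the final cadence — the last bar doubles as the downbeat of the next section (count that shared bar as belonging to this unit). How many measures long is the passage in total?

8 measures

Basic parallel period: 3 + 3 = 6 bars.
6 (basic form) + 1 (internal expansion) + 1 (introduction) = 8.
The elision shares a bar with the next section but does not change this unit's count.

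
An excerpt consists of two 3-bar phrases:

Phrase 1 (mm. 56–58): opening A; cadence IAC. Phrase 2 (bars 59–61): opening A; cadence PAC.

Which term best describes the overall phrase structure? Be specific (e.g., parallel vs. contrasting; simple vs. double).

parallel period

Phrase 1 ends with an imperfect authentic cadence (weaker) and phrase 2 with a perfect authentic cadence (stronger): antecedent + consequent = a period.
The two phrases open with the same material (A / A), so the period is parallel.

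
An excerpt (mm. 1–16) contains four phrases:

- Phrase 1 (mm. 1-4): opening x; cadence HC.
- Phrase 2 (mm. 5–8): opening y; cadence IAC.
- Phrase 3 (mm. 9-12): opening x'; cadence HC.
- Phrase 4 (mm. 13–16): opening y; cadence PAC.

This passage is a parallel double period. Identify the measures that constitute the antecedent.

In a double period the four phrases pair into a large antecedent (phrases 1–2, ending imperfect authentic cadence) and a large consequent (phrases 3–4, ending perfect authentic cadence). The antecedent spans bars 1–8.

measures 1–8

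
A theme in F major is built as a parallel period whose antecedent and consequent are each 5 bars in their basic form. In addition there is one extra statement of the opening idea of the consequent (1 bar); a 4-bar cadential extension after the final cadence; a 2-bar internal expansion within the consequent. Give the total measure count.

Basic parallel period: 5 + 5 = 10 bars.
10 (basic form) + 1 (extra statement) + 4 (cadential extension) + 2 (internal expansion) = 17.

17 measures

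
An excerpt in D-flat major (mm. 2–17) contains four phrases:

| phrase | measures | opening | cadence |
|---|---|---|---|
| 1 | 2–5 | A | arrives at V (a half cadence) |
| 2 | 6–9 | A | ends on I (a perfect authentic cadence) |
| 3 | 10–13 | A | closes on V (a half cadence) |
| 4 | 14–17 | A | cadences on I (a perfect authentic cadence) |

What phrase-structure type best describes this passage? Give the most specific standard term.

repeated period

The cadence pattern HC–PAC–HC–PAC is weak–strong twice, and phrases 3–4 restate phrases 1–2: a period heard twice, not a double period (which would end weakly at phrase 2).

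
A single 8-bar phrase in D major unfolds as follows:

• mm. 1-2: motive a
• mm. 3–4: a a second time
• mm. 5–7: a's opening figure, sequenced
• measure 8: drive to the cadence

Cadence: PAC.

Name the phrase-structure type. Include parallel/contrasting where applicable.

Basic idea (mm. 1–2) + its repetition (mm. 3-4) form the presentation; fragmentation and cadence (bars 5-8) form the continuation — the 8-bar whole is a sentence.

sentence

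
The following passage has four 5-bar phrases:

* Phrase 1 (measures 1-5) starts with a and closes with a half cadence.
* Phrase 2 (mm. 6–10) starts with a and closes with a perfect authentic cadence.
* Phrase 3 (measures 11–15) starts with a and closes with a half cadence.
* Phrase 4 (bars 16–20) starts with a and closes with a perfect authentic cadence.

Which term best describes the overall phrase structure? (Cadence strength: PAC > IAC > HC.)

The cadence pattern HC–PAC–HC–PAC is weak–strong twice, and phrases 3–4 restate phrases 1–2: a period heard twice, not a double period (which would end weakly at phrase 2).

repeated period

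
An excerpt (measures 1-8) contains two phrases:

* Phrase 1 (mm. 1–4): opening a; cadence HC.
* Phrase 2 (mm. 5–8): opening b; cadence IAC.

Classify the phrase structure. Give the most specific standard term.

Phrase 1 ends with a half cadence (weaker) and phrase 2 with an imperfect authentic cadence (stronger): antecedent + consequent = a period.
The two phrases open with different material (a / b), so the period is contrasting.

contrasting period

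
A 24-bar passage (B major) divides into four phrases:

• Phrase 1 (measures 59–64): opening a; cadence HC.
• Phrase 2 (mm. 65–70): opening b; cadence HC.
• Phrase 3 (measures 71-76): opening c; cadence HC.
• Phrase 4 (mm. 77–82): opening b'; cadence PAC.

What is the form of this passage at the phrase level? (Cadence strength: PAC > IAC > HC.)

Four phrases in two halves: the first half (bars 59–70) ends with a half cadence, the second (mm. 71-82) with a perfect authentic cadence — a large antecedent–consequent pair, i.e. a double period.
Phrase 3 begins with different material from phrase 1, making it contrasting.

contrasting double period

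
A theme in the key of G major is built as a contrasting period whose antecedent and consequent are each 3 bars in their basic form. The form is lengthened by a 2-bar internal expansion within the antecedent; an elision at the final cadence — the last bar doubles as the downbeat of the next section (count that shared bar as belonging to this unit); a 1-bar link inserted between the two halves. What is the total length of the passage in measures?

9 measures

Basic contrasting period: 3 + 3 = 6 bars.
6 (basic form) + 2 (internal expansion) + 1 (link) = 9.
The elision shares a bar with the next section but does not change this unit's count.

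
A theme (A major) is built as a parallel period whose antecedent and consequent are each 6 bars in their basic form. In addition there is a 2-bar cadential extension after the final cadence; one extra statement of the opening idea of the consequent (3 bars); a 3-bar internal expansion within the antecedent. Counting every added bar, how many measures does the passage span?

20 measures

Basic parallel period: 6 + 6 = 12 bars.
12 (basic form) + 2 (cadential extension) + 3 (extra statement) + 3 (internal expansion) = 20.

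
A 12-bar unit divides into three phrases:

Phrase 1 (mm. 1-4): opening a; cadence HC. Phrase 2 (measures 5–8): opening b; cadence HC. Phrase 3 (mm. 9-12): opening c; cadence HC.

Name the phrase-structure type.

phrase group

The final phrase closes with a half cadence, which is not stronger than the preceding half cadence; the 3 phrases lack an overall antecedent–consequent design and so form a phrase group.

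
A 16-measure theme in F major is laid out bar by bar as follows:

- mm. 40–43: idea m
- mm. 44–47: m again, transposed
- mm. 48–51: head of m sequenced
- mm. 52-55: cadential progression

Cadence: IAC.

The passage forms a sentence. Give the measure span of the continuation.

measures 48–55

After the presentation (bars 40–47), the continuation covers the fragmentation through the cadence: mm. 48–55.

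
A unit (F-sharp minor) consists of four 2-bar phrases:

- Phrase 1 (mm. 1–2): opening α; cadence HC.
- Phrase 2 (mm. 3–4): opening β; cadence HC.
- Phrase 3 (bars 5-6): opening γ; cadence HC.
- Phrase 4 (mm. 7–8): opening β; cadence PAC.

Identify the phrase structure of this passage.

Four phrases in two halves: the first half (mm. 1–4) ends with a half cadence, the second (bars 5–8) with a perfect authentic cadence — a large antecedent–consequent pair, i.e. a double period.
Phrase 3 begins with different material from phrase 1, making it contrasting.

contrasting double period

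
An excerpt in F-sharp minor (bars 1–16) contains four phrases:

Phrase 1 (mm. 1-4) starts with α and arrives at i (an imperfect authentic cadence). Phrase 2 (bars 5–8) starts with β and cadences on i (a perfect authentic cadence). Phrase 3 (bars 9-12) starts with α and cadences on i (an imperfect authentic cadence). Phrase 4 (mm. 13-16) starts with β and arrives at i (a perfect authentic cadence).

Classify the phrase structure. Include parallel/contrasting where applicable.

The cadence pattern IAC–PAC–IAC–PAC is weak–strong twice, and phrases 3–4 restate phrases 1–2: a period heard twice, not a double period (which would end weakly at phrase 2).

repeated period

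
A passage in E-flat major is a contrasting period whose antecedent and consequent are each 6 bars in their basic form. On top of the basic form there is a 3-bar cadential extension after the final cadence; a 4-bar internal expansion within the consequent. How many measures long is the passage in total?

Basic contrasting period: 6 + 6 = 12 bars.
12 (basic form) + 3 (cadential extension) + 4 (internal expansion) = 19.

19 measures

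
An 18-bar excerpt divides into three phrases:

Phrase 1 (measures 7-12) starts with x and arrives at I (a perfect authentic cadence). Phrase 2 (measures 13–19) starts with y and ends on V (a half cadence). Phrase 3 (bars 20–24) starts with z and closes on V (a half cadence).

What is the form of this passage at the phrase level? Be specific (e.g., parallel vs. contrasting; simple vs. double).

The final phrase closes with a half cadence, which is not stronger than the preceding half cadence; the 3 phrases lack an overall antecedent–consequent design and so form a phrase group.

phrase group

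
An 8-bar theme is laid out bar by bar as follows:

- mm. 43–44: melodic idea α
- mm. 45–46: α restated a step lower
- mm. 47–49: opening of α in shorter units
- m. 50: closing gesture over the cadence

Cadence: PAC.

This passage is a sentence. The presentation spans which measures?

measures 43–46

The presentation of a sentence is the basic idea (mm. 43-44) plus its repetition (mm. 45–46); the presentation is therefore mm. 43–46.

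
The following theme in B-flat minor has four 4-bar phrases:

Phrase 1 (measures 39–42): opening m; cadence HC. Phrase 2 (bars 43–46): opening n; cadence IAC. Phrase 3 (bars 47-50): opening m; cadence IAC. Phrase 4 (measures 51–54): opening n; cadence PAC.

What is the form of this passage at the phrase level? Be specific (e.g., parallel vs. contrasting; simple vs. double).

Four phrases in two halves: the first half (mm. 39–46) ends with an imperfect authentic cadence, the second (mm. 47–54) with a perfect authentic cadence — a large antecedent–consequent pair, i.e. a double period.
Phrase 3 begins with the same material as phrase 1, making it parallel.

parallel double period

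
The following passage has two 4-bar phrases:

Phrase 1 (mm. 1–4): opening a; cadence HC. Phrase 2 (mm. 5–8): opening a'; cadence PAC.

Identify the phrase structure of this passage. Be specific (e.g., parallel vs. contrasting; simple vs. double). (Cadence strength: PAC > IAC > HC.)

parallel period

Phrase 1 ends with a half cadence (weaker) and phrase 2 with a perfect authentic cadence (stronger): antecedent + consequent = a period.
The two phrases open with the same material (a / a'), so the period is parallel.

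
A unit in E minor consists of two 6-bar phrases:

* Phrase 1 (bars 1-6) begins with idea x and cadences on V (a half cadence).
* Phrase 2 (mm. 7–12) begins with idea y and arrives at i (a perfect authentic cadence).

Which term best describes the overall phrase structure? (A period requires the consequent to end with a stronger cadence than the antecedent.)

Phrase 1 ends with a half cadence (weaker) and phrase 2 with a perfect authentic cadence (stronger): antecedent + consequent = a period.
The two phrases open with different material (x / y), so the period is contrasting.

contrasting period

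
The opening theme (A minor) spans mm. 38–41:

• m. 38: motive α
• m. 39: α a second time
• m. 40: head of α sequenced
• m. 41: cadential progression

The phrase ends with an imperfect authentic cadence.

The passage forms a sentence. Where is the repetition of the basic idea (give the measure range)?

measures 39–39

The presentation of a sentence is the basic idea (m. 38) plus its repetition (m. 39); the repetition of the basic idea is therefore bar 39.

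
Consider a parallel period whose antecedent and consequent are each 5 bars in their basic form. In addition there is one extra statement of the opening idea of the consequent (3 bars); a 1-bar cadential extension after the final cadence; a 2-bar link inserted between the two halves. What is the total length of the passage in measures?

Basic parallel period: 5 + 5 = 10 bars.
10 (basic form) + 3 (extra statement) + 1 (cadential extension) + 2 (link) = 16.

16 measures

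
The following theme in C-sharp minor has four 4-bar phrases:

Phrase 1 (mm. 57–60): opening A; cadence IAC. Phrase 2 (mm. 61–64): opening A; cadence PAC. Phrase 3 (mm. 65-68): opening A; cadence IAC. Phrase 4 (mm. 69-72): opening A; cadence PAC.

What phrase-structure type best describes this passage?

repeated period

The cadence pattern IAC–PAC–IAC–PAC is weak–strong twice, and phrases 3–4 restate phrases 1–2: a period heard twice, not a double period (which would end weakly at phrase 2).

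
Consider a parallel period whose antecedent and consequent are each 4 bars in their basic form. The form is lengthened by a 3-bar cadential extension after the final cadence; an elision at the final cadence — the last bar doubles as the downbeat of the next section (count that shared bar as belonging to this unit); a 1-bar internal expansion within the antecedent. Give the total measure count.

12 measures

Basic parallel period: 4 + 4 = 8 bars.
8 (basic form) + 3 (cadential extension) + 1 (internal expansion) = 12.
The elision shares a bar with the next section but does not change this unit's count.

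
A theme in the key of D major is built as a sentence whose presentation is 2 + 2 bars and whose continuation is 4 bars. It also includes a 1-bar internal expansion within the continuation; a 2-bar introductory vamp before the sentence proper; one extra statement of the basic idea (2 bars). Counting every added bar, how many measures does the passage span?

Basic sentence: 2 + 2 + 4 = 8 bars.
8 (basic form) + 1 (internal expansion) + 2 (introduction) + 2 (extra statement) = 13.

13 measures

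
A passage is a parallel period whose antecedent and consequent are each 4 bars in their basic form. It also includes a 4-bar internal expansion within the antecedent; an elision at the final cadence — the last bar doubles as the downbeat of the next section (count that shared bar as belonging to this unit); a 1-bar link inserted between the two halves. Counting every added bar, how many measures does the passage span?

Basic parallel period: 4 + 4 = 8 bars.
8 (basic form) + 4 (internal expansion) + 1 (link) = 13.
The elision shares a bar with the next section but does not change this unit's count.

13 measures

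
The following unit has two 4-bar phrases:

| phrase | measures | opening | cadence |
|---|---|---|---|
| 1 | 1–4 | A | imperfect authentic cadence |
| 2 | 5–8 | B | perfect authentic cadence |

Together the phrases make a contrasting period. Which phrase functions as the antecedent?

The phrase ending with the weaker cadence (imperfect authentic cadence) is the antecedent; the one ending more conclusively (perfect authentic cadence) is the consequent. The antecedent is phrase 1.

phrase 1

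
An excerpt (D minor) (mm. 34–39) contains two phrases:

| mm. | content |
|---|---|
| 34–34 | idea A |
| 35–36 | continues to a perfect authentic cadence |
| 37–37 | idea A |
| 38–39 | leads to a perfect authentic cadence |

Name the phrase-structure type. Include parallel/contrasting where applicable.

repeated phrase

Both phrases have the same opening (A) and the same cadence (perfect authentic cadence): the second is a restatement, not a consequent, so this is a repeated phrase rather than a period.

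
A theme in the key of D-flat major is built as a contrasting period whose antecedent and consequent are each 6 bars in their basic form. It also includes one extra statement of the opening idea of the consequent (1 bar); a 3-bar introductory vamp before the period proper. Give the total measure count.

16 measures

Basic contrasting period: 6 + 6 = 12 bars.
12 (basic form) + 1 (extra statement) + 3 (introduction) = 16.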